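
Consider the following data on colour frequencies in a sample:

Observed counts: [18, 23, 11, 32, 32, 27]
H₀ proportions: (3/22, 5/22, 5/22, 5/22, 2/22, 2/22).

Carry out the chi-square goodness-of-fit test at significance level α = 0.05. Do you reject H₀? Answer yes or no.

n = 143; E_i = n·p_i = [19.50, 32.50, 32.50, 32.50, 13.00, 13.00]
χ² = (18−19.50)²/19.50 + (23−32.50)²/32.50 + (11−32.50)²/32.50 + (32−32.50)²/32.50 + (32−13.00)²/13.00 + (27−13.00)²/13.00 = 59.9692
df = 5
p-value (upper-tail) = 0.00000
At α=0.05: p < α → reject H₀

reject H₀: yes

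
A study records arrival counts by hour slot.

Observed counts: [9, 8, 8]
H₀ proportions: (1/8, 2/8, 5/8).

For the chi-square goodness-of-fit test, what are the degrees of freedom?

degrees of freedom = 2

df = k − 1 = 3 − 1 = 2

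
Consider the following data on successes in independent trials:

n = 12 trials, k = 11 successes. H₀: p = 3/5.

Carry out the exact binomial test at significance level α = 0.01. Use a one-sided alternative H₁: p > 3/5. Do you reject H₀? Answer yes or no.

Exact binomial: n=12, k=11, p₀=3/5=0.6000
P(X≥11) from Σ C(n,i)·p₀^i·(1−p₀)^(n−i)
p-value (one-sided, H₁ greater) = 0.01959
At α=0.01: p ≥ α → fail to reject H₀

reject H₀: no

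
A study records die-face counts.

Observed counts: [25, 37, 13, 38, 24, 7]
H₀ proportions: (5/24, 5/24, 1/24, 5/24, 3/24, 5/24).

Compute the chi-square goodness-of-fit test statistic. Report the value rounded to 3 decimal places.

n = 144; E_i = n·p_i = [30.00, 30.00, 6.00, 30.00, 18.00, 30.00]
χ² = (25−30.00)²/30.00 + (37−30.00)²/30.00 + (13−6.00)²/6.00 + (38−30.00)²/30.00 + (24−18.00)²/18.00 + (7−30.00)²/30.00 = 32.4000
df = 5

test statistic = 32.400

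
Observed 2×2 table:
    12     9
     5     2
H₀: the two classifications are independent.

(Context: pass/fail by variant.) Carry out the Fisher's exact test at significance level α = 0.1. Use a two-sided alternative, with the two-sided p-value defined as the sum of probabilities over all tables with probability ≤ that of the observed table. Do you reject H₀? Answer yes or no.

reject H₀: no

Margins: r₁=21, r₂=7, c₁=17, c₂=11, n=28
p_obs = C(21,12)·C(7,5)/C(28,17); sum pmf over tables with pmf ≤ p_obs
p-value (two-sided) = 0.66834
At α=0.1: p ≥ α → fail to reject H₀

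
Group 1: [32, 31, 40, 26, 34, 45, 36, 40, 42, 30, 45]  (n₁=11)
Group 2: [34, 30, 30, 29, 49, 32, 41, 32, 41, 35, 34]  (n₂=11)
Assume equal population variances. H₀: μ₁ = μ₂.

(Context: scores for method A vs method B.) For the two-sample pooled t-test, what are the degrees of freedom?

degrees of freedom = 20

df = n₁ + n₂ − 2 = 11 + 11 − 2 = 20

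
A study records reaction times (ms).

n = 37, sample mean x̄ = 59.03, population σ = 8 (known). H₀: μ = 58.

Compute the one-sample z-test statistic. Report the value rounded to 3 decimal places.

SE = σ/√n = 8/√37 = 1.3152
z = (x̄−μ₀)/SE = (59.03−58)/1.3152 = 0.7832

test statistic = 0.783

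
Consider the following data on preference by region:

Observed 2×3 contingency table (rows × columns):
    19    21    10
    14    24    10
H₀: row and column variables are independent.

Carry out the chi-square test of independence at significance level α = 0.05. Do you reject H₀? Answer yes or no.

reject H₀: no

Row totals [50, 48], col totals [33, 45, 20], n=98
χ² = (19−16.84)²/16.84 + (21−22.96)²/22.96 + (10−10.20)²/10.20 + (14−16.16)²/16.16 + (24−22.04)²/22.04 + (10−9.80)²/9.80 = 0.9171
df = 2
p-value (upper-tail) = 0.63219
At α=0.05: p ≥ α → fail to reject H₀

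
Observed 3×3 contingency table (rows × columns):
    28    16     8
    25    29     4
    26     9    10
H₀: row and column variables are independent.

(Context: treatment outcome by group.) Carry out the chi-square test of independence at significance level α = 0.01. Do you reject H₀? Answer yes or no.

Row totals [52, 58, 45], col totals [79, 54, 22], n=155
χ² = (28−26.50)²/26.50 + (16−18.12)²/18.12 + (8−7.38)²/7.38 + (25−29.56)²/29.56 + (29−20.21)²/20.21 + (4−8.23)²/8.23 + (26−22.94)²/22.94 + (9−15.68)²/15.68 + (10−6.39)²/6.39 = 12.3874
df = 4
p-value (upper-tail) = 0.01469
At α=0.01: p ≥ α → fail to reject H₀

reject H₀: no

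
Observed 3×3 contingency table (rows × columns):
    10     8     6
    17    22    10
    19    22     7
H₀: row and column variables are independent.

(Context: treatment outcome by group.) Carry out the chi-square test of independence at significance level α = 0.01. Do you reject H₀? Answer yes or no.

Row totals [24, 49, 48], col totals [46, 52, 23], n=121
χ² = (10−9.12)²/9.12 + (8−10.31)²/10.31 + (6−4.56)²/4.56 + (17−18.63)²/18.63 + (22−21.06)²/21.06 + (10−9.31)²/9.31 + (19−18.25)²/18.25 + (22−20.63)²/20.63 + (7−9.12)²/9.12 = 1.9082
df = 4
p-value (upper-tail) = 0.75264
At α=0.01: p ≥ α → fail to reject H₀

reject H₀: no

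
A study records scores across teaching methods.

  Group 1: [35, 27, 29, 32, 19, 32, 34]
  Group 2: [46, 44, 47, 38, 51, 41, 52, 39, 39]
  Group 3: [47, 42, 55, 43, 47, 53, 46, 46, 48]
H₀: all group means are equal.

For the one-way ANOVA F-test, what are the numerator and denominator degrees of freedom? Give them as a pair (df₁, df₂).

degrees of freedom = [2, 22]

k = 3 groups, N = 25 total
df = (k−1, N−k) = (3−1, 25−3) = (2, 22)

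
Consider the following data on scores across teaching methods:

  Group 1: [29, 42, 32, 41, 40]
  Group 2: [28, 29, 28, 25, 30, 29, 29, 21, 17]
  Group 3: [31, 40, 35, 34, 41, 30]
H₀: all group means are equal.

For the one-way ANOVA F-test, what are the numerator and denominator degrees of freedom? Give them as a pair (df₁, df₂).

k = 3 groups, N = 20 total
df = (k−1, N−k) = (3−1, 20−3) = (2, 17)

degrees of freedom = [2, 17]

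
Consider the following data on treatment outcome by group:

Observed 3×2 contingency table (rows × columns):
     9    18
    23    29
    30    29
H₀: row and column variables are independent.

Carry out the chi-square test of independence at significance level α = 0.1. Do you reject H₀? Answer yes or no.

reject H₀: no

Row totals [27, 52, 59], col totals [62, 76], n=138
χ² = (9−12.13)²/12.13 + (18−14.87)²/14.87 + (23−23.36)²/23.36 + (29−28.64)²/28.64 + (30−26.51)²/26.51 + (29−32.49)²/32.49 = 2.3128
df = 2
p-value (upper-tail) = 0.31462
At α=0.1: p ≥ α → fail to reject H₀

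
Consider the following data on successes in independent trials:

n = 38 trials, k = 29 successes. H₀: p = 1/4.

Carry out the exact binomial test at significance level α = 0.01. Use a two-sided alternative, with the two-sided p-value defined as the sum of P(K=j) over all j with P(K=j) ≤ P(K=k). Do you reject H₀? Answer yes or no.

Exact binomial: n=38, k=29, p₀=1/4=0.2500
P(X=j) = C(n,j)·p₀^j·(1−p₀)^(n−j); p = Σ P(X=j) over j with P(X=j) ≤ P(X=29)
p-value (two-sided) = 0.00000
At α=0.01: p < α → reject H₀

reject H₀: yes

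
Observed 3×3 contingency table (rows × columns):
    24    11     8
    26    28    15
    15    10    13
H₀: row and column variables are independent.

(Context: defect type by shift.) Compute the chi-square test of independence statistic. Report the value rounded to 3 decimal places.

test statistic = 6.957

Row totals [43, 69, 38], col totals [65, 49, 36], n=150
χ² = (24−18.63)²/18.63 + (11−14.05)²/14.05 + (8−10.32)²/10.32 + (26−29.90)²/29.90 + (28−22.54)²/22.54 + (15−16.56)²/16.56 + (15−16.47)²/16.47 + (10−12.41)²/12.41 + (13−9.12)²/9.12 = 6.9568
df = 4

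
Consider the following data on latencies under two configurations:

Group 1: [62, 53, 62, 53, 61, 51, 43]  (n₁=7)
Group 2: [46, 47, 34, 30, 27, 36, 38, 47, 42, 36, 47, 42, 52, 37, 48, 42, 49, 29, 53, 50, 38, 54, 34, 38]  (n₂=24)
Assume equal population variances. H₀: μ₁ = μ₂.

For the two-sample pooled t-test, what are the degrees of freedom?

degrees of freedom = 29

df = n₁ + n₂ − 2 = 7 + 24 − 2 = 29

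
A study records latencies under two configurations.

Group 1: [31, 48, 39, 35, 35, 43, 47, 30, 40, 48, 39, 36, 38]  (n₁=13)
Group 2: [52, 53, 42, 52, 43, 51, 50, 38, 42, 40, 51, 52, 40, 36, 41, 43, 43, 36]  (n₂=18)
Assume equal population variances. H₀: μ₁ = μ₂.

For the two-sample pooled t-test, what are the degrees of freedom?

df = n₁ + n₂ − 2 = 13 + 18 − 2 = 29

degrees of freedom = 29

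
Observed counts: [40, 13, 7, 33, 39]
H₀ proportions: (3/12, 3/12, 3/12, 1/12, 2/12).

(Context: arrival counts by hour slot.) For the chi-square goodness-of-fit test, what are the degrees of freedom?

df = k − 1 = 5 − 1 = 4

degrees of freedom = 4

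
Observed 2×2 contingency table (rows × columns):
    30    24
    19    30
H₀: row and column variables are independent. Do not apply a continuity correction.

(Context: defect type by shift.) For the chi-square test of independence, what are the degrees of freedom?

df = (r−1)(c−1) = (2−1)·(2−1) = 1

degrees of freedom = 1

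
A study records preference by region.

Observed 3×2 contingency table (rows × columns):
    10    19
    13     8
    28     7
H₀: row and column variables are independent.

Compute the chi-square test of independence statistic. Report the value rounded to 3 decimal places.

test statistic = 13.733

Row totals [29, 21, 35], col totals [51, 34], n=85
χ² = (10−17.40)²/17.40 + (19−11.60)²/11.60 + (13−12.60)²/12.60 + (8−8.40)²/8.40 + (28−21.00)²/21.00 + (7−14.00)²/14.00 = 13.7329
df = 2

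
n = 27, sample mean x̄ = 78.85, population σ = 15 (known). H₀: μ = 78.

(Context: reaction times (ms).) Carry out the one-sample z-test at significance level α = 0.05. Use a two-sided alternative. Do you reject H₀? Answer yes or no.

SE = σ/√n = 15/√27 = 2.8868
z = (x̄−μ₀)/SE = (78.85−78)/2.8868 = 0.2944
p-value (two-sided) = 0.76842
At α=0.05: p ≥ α → fail to reject H₀

reject H₀: no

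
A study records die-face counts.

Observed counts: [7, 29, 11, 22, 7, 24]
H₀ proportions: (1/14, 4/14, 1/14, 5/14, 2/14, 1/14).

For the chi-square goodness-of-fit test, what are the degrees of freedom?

df = k − 1 = 6 − 1 = 5

degrees of freedom = 5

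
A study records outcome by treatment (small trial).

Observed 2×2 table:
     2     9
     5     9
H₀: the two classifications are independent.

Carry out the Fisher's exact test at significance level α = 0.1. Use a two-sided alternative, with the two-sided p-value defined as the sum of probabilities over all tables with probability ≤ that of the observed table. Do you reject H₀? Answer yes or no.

Margins: r₁=11, r₂=14, c₁=7, c₂=18, n=25
p_obs = C(11,2)·C(14,5)/C(25,7); sum pmf over tables with pmf ≤ p_obs
p-value (two-sided) = 0.40652
At α=0.1: p ≥ α → fail to reject H₀

reject H₀: no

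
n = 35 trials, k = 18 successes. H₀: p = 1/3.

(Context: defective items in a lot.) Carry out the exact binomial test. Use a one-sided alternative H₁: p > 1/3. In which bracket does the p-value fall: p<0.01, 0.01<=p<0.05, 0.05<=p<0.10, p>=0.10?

Exact binomial: n=35, k=18, p₀=1/3=0.3333
P(X≥18) from Σ C(n,i)·p₀^i·(1−p₀)^(n−i)
p-value (one-sided, H₁ greater) = 0.02042
→ bracket: 0.01<=p<0.05

p-value bracket: 0.01<=p<0.05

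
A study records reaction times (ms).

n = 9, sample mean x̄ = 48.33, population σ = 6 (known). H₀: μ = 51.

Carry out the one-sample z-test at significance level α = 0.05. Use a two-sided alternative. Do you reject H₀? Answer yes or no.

reject H₀: no

SE = σ/√n = 6/√9 = 2.0000
z = (x̄−μ₀)/SE = (48.33−51)/2.0000 = -1.3350
p-value (two-sided) = 0.18188
At α=0.05: p ≥ α → fail to reject H₀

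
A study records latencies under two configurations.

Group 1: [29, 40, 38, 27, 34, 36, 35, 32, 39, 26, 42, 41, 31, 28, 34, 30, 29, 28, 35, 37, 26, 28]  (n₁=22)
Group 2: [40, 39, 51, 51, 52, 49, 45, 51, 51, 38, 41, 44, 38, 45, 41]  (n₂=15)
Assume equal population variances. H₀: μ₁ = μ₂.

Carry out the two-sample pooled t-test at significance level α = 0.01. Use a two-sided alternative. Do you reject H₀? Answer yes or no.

reject H₀: yes

x̄₁=32.955, s₁=5.094, n₁=22
x̄₂=45.067, s₂=5.351, n₂=15
s_p² = [21·5.094² + 14·5.351²]/35 = 27.0254
SE = √(s_p²·(1/22+1/15)) = 1.7407
t = (32.955−45.067)/1.7407 = -6.9581
df = 35
p-value (two-sided) = 0.00000
At α=0.01: p < α → reject H₀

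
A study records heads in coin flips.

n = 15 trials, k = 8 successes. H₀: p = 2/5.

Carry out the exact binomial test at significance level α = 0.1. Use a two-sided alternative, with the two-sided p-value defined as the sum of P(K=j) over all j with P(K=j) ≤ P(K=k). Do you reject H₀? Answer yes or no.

Exact binomial: n=15, k=8, p₀=2/5=0.4000
P(X=j) = C(n,j)·p₀^j·(1−p₀)^(n−j); p = Σ P(X=j) over j with P(X=j) ≤ P(X=8)
p-value (two-sided) = 0.30361
At α=0.1: p ≥ α → fail to reject H₀

reject H₀: no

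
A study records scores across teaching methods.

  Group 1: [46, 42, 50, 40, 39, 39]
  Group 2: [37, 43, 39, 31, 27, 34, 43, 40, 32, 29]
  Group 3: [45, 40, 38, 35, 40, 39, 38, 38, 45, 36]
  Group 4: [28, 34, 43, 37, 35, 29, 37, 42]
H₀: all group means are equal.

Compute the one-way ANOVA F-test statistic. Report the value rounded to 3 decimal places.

Group means [42.67, 35.50, 39.40, 35.62], grand mean 37.941
SSB = Σnᵢ(x̄ᵢ−x̄)² = 257.774; SSW = ΣΣ(x−x̄ᵢ)² = 700.108
MSB = 257.774/3 = 85.9247; MSW = 700.108/30 = 23.3369
F = MSB/MSW = 3.6819
df = (3, 30)

test statistic = 3.682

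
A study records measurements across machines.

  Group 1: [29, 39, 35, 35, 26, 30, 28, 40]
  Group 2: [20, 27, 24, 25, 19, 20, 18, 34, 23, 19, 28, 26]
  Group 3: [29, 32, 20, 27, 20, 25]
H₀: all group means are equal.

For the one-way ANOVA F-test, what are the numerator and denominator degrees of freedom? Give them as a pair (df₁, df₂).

k = 3 groups, N = 26 total
df = (k−1, N−k) = (3−1, 26−3) = (2, 23)

degrees of freedom = [2, 23]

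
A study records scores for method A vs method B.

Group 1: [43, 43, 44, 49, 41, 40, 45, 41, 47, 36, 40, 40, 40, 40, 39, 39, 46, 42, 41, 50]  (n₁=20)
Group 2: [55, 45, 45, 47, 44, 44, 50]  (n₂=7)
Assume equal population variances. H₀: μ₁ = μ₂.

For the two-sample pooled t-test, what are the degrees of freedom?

df = n₁ + n₂ − 2 = 20 + 7 − 2 = 25

degrees of freedom = 25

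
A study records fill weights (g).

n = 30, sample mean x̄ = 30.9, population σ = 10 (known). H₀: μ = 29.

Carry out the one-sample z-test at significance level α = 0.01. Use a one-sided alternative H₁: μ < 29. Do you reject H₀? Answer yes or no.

SE = σ/√n = 10/√30 = 1.8257
z = (x̄−μ₀)/SE = (30.9−29)/1.8257 = 1.0407
p-value (one-sided, H₁ less) = 0.85099
At α=0.01: p ≥ α → fail to reject H₀

reject H₀: no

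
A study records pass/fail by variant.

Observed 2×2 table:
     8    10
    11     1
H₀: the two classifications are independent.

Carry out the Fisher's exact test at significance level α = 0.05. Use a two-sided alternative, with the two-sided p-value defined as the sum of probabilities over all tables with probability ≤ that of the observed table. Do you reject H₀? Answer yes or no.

reject H₀: yes

Margins: r₁=18, r₂=12, c₁=19, c₂=11, n=30
p_obs = C(18,8)·C(12,11)/C(30,19); sum pmf over tables with pmf ≤ p_obs
p-value (two-sided) = 0.01823
At α=0.05: p < α → reject H₀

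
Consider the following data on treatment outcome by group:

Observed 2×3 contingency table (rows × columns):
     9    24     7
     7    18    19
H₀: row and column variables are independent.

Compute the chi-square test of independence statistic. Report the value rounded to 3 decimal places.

test statistic = 6.470

Row totals [40, 44], col totals [16, 42, 26], n=84
χ² = (9−7.62)²/7.62 + (24−20.00)²/20.00 + (7−12.38)²/12.38 + (7−8.38)²/8.38 + (18−22.00)²/22.00 + (19−13.62)²/13.62 = 6.4698
df = 2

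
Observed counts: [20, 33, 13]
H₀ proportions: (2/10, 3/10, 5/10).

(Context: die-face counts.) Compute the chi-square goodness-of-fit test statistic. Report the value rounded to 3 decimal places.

test statistic = 24.424

n = 66; E_i = n·p_i = [13.20, 19.80, 33.00]
χ² = (20−13.20)²/13.20 + (33−19.80)²/19.80 + (13−33.00)²/33.00 = 24.4242
df = 2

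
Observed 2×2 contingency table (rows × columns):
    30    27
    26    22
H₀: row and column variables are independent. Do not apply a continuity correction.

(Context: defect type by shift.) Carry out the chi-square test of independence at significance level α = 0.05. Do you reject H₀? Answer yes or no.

Row totals [57, 48], col totals [56, 49], n=105
χ² = (30−30.40)²/30.40 + (27−26.60)²/26.60 + (26−25.60)²/25.60 + (22−22.40)²/22.40 = 0.0247
df = 1
p-value (upper-tail) = 0.87519
At α=0.05: p ≥ α → fail to reject H₀

reject H₀: no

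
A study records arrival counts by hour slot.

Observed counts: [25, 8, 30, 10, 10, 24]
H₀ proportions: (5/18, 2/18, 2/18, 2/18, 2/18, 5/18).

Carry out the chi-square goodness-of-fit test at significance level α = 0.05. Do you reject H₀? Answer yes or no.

n = 107; E_i = n·p_i = [29.72, 11.89, 11.89, 11.89, 11.89, 29.72]
χ² = (25−29.72)²/29.72 + (8−11.89)²/11.89 + (30−11.89)²/11.89 + (10−11.89)²/11.89 + (10−11.89)²/11.89 + (24−29.72)²/29.72 = 31.3140
df = 5
p-value (upper-tail) = 0.00001
At α=0.05: p < α → reject H₀

reject H₀: yes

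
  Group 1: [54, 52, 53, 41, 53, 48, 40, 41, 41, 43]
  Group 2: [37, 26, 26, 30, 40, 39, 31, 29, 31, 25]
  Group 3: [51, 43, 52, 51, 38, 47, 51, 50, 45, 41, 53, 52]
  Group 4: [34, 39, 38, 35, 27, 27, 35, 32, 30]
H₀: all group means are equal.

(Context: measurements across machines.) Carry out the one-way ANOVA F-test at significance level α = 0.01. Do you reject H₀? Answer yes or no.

Group means [46.60, 31.40, 47.83, 33.00], grand mean 40.268
SSB = Σnᵢ(x̄ᵢ−x̄)² = 2349.582; SSW = ΣΣ(x−x̄ᵢ)² = 1012.467
MSB = 2349.582/3 = 783.1940; MSW = 1012.467/37 = 27.3640
F = MSB/MSW = 28.6214
df = (3, 37)
p-value (upper-tail) = 0.00000
At α=0.01: p < α → reject H₀

reject H₀: yes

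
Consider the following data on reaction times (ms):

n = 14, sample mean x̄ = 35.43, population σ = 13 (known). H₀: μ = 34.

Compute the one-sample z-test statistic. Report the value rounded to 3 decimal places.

test statistic = 0.412

SE = σ/√n = 13/√14 = 3.4744
z = (x̄−μ₀)/SE = (35.43−34)/3.4744 = 0.4116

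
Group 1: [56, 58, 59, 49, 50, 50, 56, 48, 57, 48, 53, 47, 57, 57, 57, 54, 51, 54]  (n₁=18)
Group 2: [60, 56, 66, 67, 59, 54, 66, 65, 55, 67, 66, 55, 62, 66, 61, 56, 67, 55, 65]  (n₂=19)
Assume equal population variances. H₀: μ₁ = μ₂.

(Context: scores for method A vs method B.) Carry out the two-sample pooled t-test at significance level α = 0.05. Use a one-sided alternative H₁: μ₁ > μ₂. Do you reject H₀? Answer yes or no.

reject H₀: no

x̄₁=53.389, s₁=3.958, n₁=18
x̄₂=61.474, s₂=4.993, n₂=19
s_p² = [17·3.958² + 18·4.993²]/35 = 20.4290
SE = √(s_p²·(1/18+1/19)) = 1.4867
t = (53.389−61.474)/1.4867 = -5.4382
df = 35
p-value (one-sided, H₁ greater) = 1.00000
At α=0.05: p ≥ α → fail to reject H₀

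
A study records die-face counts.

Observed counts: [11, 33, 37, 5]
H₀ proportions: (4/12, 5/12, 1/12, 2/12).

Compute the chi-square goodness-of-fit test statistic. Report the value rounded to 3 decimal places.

test statistic = 141.379

n = 86; E_i = n·p_i = [28.67, 35.83, 7.17, 14.33]
χ² = (11−28.67)²/28.67 + (33−35.83)²/35.83 + (37−7.17)²/7.17 + (5−14.33)²/14.33 = 141.3791
df = 3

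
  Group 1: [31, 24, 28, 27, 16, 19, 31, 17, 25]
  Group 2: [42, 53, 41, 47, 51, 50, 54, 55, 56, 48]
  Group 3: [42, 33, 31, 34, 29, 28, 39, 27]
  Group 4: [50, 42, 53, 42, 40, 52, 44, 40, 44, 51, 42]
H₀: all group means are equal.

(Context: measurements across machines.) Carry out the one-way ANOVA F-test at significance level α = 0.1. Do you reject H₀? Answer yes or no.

Group means [24.22, 49.70, 32.88, 45.45], grand mean 38.895
SSB = Σnᵢ(x̄ᵢ−x̄)² = 3868.321; SSW = ΣΣ(x−x̄ᵢ)² = 955.258
MSB = 3868.321/3 = 1289.4404; MSW = 955.258/34 = 28.0958
F = MSB/MSW = 45.8944
df = (3, 34)
p-value (upper-tail) = 0.00000
At α=0.1: p < α → reject H₀

reject H₀: yes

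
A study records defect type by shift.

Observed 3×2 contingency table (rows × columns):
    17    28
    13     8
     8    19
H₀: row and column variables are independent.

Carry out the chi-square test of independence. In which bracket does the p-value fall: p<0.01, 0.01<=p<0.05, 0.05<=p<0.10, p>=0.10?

Row totals [45, 21, 27], col totals [38, 55], n=93
χ² = (17−18.39)²/18.39 + (28−26.61)²/26.61 + (13−8.58)²/8.58 + (8−12.42)²/12.42 + (8−11.03)²/11.03 + (19−15.97)²/15.97 = 5.4349
df = 2
p-value (upper-tail) = 0.06604
→ bracket: 0.05<=p<0.10

p-value bracket: 0.05<=p<0.10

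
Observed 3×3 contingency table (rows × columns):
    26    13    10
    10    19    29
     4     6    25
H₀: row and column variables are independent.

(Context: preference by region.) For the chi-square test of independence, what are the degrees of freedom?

degrees of freedom = 4

df = (r−1)(c−1) = (3−1)·(3−1) = 4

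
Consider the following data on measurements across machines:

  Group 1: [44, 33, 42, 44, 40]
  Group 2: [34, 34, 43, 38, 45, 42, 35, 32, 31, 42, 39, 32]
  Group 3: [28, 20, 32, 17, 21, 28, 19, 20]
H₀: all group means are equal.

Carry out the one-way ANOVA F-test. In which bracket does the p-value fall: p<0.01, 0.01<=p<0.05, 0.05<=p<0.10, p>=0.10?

p-value bracket: p<0.01

Group means [40.60, 37.25, 23.12], grand mean 33.400
SSB = Σnᵢ(x̄ᵢ−x̄)² = 1281.675; SSW = ΣΣ(x−x̄ᵢ)² = 550.325
MSB = 1281.675/2 = 640.8375; MSW = 550.325/22 = 25.0148
F = MSB/MSW = 25.6184
df = (2, 22)
p-value (upper-tail) = 0.00000
→ bracket: p<0.01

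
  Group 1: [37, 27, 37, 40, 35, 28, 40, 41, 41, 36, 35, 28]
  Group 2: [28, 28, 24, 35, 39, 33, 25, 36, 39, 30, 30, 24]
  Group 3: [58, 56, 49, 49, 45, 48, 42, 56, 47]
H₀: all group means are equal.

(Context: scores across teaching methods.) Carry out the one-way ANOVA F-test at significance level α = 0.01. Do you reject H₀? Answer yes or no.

reject H₀: yes

Group means [35.42, 30.92, 50.00], grand mean 37.758
SSB = Σnᵢ(x̄ᵢ−x̄)² = 1976.227; SSW = ΣΣ(x−x̄ᵢ)² = 857.833
MSB = 1976.227/2 = 988.1136; MSW = 857.833/30 = 28.5944
F = MSB/MSW = 34.5561
df = (2, 30)
p-value (upper-tail) = 0.00000
At α=0.01: p < α → reject H₀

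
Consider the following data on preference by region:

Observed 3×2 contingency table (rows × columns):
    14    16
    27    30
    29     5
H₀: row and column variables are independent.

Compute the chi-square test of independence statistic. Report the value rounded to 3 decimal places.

test statistic = 14.609

Row totals [30, 57, 34], col totals [70, 51], n=121
χ² = (14−17.36)²/17.36 + (16−12.64)²/12.64 + (27−32.98)²/32.98 + (30−24.02)²/24.02 + (29−19.67)²/19.67 + (5−14.33)²/14.33 = 14.6091
df = 2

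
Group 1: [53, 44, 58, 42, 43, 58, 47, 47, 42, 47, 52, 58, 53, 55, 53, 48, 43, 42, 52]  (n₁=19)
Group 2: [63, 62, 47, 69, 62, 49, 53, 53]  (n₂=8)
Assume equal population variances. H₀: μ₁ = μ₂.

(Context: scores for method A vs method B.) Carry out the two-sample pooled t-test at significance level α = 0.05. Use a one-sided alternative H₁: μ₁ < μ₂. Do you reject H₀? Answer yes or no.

reject H₀: yes

x̄₁=49.316, s₁=5.774, n₁=19
x̄₂=57.250, s₂=7.797, n₂=8
s_p² = [18·5.774² + 7·7.797²]/25 = 41.0242
SE = √(s_p²·(1/19+1/8)) = 2.6995
t = (49.316−57.250)/2.6995 = -2.9392
df = 25
p-value (one-sided, H₁ less) = 0.00349
At α=0.05: p < α → reject H₀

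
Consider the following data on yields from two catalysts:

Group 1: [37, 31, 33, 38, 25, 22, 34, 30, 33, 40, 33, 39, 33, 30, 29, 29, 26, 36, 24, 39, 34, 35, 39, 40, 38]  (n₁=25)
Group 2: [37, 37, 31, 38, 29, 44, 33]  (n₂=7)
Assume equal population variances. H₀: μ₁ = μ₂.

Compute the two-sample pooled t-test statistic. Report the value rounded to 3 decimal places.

x̄₁=33.080, s₁=5.227, n₁=25
x̄₂=35.571, s₂=5.028, n₂=7
s_p² = [24·5.227² + 6·5.028²]/30 = 26.9185
SE = √(s_p²·(1/25+1/7)) = 2.2186
t = (33.080−35.571)/2.2186 = -1.1230
df = 30

test statistic = -1.123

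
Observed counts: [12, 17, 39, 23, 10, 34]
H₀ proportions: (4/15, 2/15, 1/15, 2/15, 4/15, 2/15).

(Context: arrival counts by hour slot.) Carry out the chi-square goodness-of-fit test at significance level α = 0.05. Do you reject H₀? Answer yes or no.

n = 135; E_i = n·p_i = [36.00, 18.00, 9.00, 18.00, 36.00, 18.00]
χ² = (12−36.00)²/36.00 + (17−18.00)²/18.00 + (39−9.00)²/9.00 + (23−18.00)²/18.00 + (10−36.00)²/36.00 + (34−18.00)²/18.00 = 150.4444
df = 5
p-value (upper-tail) = 0.00000
At α=0.05: p < α → reject H₀

reject H₀: yes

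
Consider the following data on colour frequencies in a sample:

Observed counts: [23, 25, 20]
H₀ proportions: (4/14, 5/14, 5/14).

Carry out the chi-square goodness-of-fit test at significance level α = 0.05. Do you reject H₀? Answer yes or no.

n = 68; E_i = n·p_i = [19.43, 24.29, 24.29]
χ² = (23−19.43)²/19.43 + (25−24.29)²/24.29 + (20−24.29)²/24.29 = 1.4338
df = 2
p-value (upper-tail) = 0.48826
At α=0.05: p ≥ α → fail to reject H₀

reject H₀: no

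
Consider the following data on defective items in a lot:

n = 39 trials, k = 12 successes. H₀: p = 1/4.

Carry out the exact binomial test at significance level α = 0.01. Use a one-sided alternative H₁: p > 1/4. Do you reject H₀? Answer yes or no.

Exact binomial: n=39, k=12, p₀=1/4=0.2500
P(X≥12) from Σ C(n,i)·p₀^i·(1−p₀)^(n−i)
p-value (one-sided, H₁ greater) = 0.25314
At α=0.01: p ≥ α → fail to reject H₀

reject H₀: no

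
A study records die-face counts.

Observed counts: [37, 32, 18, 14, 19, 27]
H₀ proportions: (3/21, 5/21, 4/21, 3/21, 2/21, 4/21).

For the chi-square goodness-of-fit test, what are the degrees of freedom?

degrees of freedom = 5

df = k − 1 = 6 − 1 = 5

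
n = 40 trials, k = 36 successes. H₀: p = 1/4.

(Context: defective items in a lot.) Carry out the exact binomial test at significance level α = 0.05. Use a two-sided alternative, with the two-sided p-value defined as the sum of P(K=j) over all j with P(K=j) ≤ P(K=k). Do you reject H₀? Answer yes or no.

Exact binomial: n=40, k=36, p₀=1/4=0.2500
P(X=j) = C(n,j)·p₀^j·(1−p₀)^(n−j); p = Σ P(X=j) over j with P(X=j) ≤ P(X=36)
p-value (two-sided) = 0.00000
At α=0.05: p < α → reject H₀

reject H₀: yes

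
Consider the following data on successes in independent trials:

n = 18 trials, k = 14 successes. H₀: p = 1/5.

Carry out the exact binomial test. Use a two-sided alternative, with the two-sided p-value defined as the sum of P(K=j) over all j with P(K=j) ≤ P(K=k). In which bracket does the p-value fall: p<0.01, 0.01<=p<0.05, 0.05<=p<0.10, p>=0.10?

Exact binomial: n=18, k=14, p₀=1/5=0.2000
P(X=j) = C(n,j)·p₀^j·(1−p₀)^(n−j); p = Σ P(X=j) over j with P(X=j) ≤ P(X=14)
p-value (two-sided) = 0.00000
→ bracket: p<0.01

p-value bracket: p<0.01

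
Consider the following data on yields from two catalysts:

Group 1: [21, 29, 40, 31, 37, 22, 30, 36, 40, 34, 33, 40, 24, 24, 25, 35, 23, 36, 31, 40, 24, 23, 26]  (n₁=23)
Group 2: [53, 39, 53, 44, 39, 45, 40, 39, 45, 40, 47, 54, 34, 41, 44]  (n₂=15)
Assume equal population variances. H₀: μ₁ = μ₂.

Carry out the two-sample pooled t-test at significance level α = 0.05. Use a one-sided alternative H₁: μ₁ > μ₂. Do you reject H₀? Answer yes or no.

x̄₁=30.609, s₁=6.597, n₁=23
x̄₂=43.800, s₂=5.906, n₂=15
s_p² = [22·6.597² + 14·5.906²]/36 = 40.1633
SE = √(s_p²·(1/23+1/15)) = 2.1033
t = (30.609−43.800)/2.1033 = -6.2718
df = 36
p-value (one-sided, H₁ greater) = 1.00000
At α=0.05: p ≥ α → fail to reject H₀

reject H₀: no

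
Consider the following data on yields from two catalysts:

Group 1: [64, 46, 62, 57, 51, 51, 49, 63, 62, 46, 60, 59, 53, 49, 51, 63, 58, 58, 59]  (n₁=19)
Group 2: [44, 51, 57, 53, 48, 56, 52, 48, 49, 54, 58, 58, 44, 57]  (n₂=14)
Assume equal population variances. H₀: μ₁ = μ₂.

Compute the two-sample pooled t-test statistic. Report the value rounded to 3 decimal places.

test statistic = 1.912

x̄₁=55.842, s₁=6.049, n₁=19
x̄₂=52.071, s₂=4.906, n₂=14
s_p² = [18·6.049² + 13·4.906²]/31 = 31.3373
SE = √(s_p²·(1/19+1/14)) = 1.9717
t = (55.842−52.071)/1.9717 = 1.9124
df = 31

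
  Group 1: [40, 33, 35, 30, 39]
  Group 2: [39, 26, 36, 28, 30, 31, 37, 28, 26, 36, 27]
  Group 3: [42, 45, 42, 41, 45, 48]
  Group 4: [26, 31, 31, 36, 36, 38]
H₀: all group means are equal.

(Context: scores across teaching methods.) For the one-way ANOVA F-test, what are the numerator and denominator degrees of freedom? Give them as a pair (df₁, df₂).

k = 4 groups, N = 28 total
df = (k−1, N−k) = (4−1, 28−4) = (3, 24)

degrees of freedom = [3, 24]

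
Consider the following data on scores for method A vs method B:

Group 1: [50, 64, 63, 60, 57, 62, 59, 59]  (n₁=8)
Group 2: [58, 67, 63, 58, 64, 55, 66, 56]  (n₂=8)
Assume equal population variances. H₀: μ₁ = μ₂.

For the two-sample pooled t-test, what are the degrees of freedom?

degrees of freedom = 14

df = n₁ + n₂ − 2 = 8 + 8 − 2 = 14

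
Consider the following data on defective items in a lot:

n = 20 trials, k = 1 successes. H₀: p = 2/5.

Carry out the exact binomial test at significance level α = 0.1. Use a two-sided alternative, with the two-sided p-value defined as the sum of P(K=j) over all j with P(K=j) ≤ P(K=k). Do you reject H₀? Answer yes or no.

reject H₀: yes

Exact binomial: n=20, k=1, p₀=2/5=0.4000
P(X=j) = C(n,j)·p₀^j·(1−p₀)^(n−j); p = Σ P(X=j) over j with P(X=j) ≤ P(X=1)
p-value (two-sided) = 0.00084
At α=0.1: p < α → reject H₀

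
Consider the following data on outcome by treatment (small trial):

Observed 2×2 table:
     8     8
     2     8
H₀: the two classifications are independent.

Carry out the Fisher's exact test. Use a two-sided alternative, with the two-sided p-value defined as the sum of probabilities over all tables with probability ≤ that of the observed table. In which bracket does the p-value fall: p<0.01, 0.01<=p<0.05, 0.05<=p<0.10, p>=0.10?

p-value bracket: p>=0.10

Margins: r₁=16, r₂=10, c₁=10, c₂=16, n=26
p_obs = C(16,8)·C(10,2)/C(26,10); sum pmf over tables with pmf ≤ p_obs
p-value (two-sided) = 0.21773
→ bracket: p>=0.10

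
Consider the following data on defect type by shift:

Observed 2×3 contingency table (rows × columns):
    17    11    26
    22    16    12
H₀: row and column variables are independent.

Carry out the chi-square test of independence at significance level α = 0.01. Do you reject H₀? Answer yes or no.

reject H₀: no

Row totals [54, 50], col totals [39, 27, 38], n=104
χ² = (17−20.25)²/20.25 + (11−14.02)²/14.02 + (26−19.73)²/19.73 + (22−18.75)²/18.75 + (16−12.98)²/12.98 + (12−18.27)²/18.27 = 6.5807
df = 2
p-value (upper-tail) = 0.03724
At α=0.01: p ≥ α → fail to reject H₀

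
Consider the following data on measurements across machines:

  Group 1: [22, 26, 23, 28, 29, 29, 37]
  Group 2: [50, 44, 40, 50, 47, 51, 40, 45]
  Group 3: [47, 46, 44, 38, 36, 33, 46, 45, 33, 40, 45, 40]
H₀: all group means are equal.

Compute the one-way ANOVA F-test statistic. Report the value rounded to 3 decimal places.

test statistic = 27.670

Group means [27.71, 45.88, 41.08], grand mean 39.037
SSB = Σnᵢ(x̄ᵢ−x̄)² = 1321.743; SSW = ΣΣ(x−x̄ᵢ)² = 573.220
MSB = 1321.743/2 = 660.8714; MSW = 573.220/24 = 23.8842
F = MSB/MSW = 27.6698
df = (2, 24)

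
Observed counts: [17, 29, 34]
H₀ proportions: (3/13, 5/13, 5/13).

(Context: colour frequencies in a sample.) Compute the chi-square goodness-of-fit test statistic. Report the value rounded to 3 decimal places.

test statistic = 0.557

n = 80; E_i = n·p_i = [18.46, 30.77, 30.77]
χ² = (17−18.46)²/18.46 + (29−30.77)²/30.77 + (34−30.77)²/30.77 = 0.5567
df = 2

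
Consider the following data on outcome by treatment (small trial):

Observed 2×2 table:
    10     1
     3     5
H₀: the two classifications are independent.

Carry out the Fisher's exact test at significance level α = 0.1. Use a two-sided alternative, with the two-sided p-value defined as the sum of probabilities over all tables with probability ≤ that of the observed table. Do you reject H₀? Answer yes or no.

reject H₀: yes

Margins: r₁=11, r₂=8, c₁=13, c₂=6, n=19
p_obs = C(11,10)·C(8,3)/C(19,13); sum pmf over tables with pmf ≤ p_obs
p-value (two-sided) = 0.04076
At α=0.1: p < α → reject H₀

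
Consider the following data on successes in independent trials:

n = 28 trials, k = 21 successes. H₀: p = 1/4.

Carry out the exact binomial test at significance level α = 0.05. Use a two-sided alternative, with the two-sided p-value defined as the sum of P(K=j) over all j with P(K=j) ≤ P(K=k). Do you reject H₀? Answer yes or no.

reject H₀: yes

Exact binomial: n=28, k=21, p₀=1/4=0.2500
P(X=j) = C(n,j)·p₀^j·(1−p₀)^(n−j); p = Σ P(X=j) over j with P(X=j) ≤ P(X=21)
p-value (two-sided) = 0.00000
At α=0.05: p < α → reject H₀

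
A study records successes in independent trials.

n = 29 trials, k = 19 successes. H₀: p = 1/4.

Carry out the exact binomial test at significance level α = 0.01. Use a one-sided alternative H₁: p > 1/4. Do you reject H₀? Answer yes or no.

Exact binomial: n=29, k=19, p₀=1/4=0.2500
P(X≥19) from Σ C(n,i)·p₀^i·(1−p₀)^(n−i)
p-value (one-sided, H₁ greater) = 0.00000
At α=0.01: p < α → reject H₀

reject H₀: yes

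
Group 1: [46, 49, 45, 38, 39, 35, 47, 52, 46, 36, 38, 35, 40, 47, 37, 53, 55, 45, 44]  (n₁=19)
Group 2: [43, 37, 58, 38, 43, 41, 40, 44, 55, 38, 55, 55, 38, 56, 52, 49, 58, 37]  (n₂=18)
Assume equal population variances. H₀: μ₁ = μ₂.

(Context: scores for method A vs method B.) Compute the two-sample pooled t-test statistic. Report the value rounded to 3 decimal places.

test statistic = -1.257

x̄₁=43.526, s₁=6.248, n₁=19
x̄₂=46.500, s₂=8.075, n₂=18
s_p² = [18·6.248² + 17·8.075²]/35 = 51.7496
SE = √(s_p²·(1/19+1/18)) = 2.3661
t = (43.526−46.500)/2.3661 = -1.2568
df = 35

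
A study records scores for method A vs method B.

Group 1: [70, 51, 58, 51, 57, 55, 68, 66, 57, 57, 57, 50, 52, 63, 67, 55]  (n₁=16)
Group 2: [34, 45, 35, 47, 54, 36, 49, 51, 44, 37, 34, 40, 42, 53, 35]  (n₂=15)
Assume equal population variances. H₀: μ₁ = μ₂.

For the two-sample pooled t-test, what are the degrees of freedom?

degrees of freedom = 29

df = n₁ + n₂ − 2 = 16 + 15 − 2 = 29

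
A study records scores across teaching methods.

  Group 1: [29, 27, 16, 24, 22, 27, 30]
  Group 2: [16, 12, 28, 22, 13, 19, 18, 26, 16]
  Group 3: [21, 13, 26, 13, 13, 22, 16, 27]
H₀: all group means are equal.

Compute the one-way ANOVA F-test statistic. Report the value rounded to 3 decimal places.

test statistic = 3.114

Group means [25.00, 18.89, 18.88], grand mean 20.667
SSB = Σnᵢ(x̄ᵢ−x̄)² = 185.569; SSW = ΣΣ(x−x̄ᵢ)² = 625.764
MSB = 185.569/2 = 92.7847; MSW = 625.764/21 = 29.7983
F = MSB/MSW = 3.1138
df = (2, 21)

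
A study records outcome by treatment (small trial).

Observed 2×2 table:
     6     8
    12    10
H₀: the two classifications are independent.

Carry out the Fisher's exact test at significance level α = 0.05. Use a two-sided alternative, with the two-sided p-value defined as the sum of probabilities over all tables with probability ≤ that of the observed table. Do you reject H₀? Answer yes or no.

Margins: r₁=14, r₂=22, c₁=18, c₂=18, n=36
p_obs = C(14,6)·C(22,12)/C(36,18); sum pmf over tables with pmf ≤ p_obs
p-value (two-sided) = 0.73322
At α=0.05: p ≥ α → fail to reject H₀

reject H₀: no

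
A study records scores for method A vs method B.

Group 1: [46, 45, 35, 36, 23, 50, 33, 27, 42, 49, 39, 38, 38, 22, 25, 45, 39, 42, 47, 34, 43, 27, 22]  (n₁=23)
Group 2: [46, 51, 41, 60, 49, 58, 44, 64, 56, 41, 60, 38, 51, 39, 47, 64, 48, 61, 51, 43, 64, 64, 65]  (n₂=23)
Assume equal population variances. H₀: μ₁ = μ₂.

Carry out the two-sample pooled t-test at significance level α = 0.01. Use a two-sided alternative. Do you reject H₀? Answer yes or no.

x̄₁=36.826, s₁=8.886, n₁=23
x̄₂=52.391, s₂=9.154, n₂=23
s_p² = [22·8.886² + 22·9.154²]/44 = 81.3814
SE = √(s_p²·(1/23+1/23)) = 2.6602
t = (36.826−52.391)/2.6602 = -5.8512
df = 44
p-value (two-sided) = 0.00000
At α=0.01: p < α → reject H₀

reject H₀: yes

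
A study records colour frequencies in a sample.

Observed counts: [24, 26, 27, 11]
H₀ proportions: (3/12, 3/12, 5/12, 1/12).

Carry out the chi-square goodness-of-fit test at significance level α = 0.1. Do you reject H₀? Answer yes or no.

n = 88; E_i = n·p_i = [22.00, 22.00, 36.67, 7.33]
χ² = (24−22.00)²/22.00 + (26−22.00)²/22.00 + (27−36.67)²/36.67 + (11−7.33)²/7.33 = 5.2909
df = 3
p-value (upper-tail) = 0.15169
At α=0.1: p ≥ α → fail to reject H₀

reject H₀: no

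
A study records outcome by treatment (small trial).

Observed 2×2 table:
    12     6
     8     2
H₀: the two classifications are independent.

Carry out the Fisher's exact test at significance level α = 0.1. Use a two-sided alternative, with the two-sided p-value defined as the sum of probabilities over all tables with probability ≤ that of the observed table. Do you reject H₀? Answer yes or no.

reject H₀: no

Margins: r₁=18, r₂=10, c₁=20, c₂=8, n=28
p_obs = C(18,12)·C(10,8)/C(28,20); sum pmf over tables with pmf ≤ p_obs
p-value (two-sided) = 0.66920
At α=0.1: p ≥ α → fail to reject H₀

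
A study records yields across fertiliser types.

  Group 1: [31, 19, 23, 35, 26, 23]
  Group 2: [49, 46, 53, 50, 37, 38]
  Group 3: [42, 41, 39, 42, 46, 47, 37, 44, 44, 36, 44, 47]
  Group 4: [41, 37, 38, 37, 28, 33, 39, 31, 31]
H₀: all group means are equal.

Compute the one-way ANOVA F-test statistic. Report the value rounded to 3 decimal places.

test statistic = 20.875

Group means [26.17, 45.50, 42.42, 35.00], grand mean 38.000
SSB = Σnᵢ(x̄ᵢ−x̄)² = 1492.750; SSW = ΣΣ(x−x̄ᵢ)² = 691.250
MSB = 1492.750/3 = 497.5833; MSW = 691.250/29 = 23.8362
F = MSB/MSW = 20.8751
df = (3, 29)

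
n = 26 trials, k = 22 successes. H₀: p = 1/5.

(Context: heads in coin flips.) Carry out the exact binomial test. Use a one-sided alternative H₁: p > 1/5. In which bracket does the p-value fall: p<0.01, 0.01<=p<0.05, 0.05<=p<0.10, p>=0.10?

Exact binomial: n=26, k=22, p₀=1/5=0.2000
P(X≥22) from Σ C(n,i)·p₀^i·(1−p₀)^(n−i)
p-value (one-sided, H₁ greater) = 0.00000
→ bracket: p<0.01

p-value bracket: p<0.01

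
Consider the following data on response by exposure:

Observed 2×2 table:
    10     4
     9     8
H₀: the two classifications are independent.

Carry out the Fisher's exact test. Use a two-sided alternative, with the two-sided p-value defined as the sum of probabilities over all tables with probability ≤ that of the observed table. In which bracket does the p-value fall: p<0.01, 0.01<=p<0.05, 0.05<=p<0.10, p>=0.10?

Margins: r₁=14, r₂=17, c₁=19, c₂=12, n=31
p_obs = C(14,10)·C(17,9)/C(31,19); sum pmf over tables with pmf ≤ p_obs
p-value (two-sided) = 0.46074
→ bracket: p>=0.10

p-value bracket: p>=0.10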